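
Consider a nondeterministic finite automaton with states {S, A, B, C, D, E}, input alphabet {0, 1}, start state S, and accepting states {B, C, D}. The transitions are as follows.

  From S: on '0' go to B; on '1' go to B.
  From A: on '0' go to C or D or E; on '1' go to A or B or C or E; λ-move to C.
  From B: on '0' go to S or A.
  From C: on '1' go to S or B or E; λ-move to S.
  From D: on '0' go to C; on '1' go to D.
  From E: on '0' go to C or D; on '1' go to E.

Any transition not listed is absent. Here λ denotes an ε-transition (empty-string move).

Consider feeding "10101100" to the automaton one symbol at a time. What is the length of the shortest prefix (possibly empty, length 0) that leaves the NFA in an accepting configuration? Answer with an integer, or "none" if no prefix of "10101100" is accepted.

Start in {S}.
Read '1': S→{B}; now {B}.
None of the earlier sets intersect F, but {B} does.

1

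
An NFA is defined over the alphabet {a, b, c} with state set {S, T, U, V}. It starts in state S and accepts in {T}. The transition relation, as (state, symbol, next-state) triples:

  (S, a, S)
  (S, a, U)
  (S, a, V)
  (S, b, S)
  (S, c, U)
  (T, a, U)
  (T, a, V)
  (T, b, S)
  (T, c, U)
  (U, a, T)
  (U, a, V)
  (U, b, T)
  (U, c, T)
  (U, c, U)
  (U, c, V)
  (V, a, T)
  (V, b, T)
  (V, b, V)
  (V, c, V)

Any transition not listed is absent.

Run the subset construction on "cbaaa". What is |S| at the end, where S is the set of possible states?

3

Start in {S}.
Read 'c': {S} → {U}.
Read 'b': {U} → {T}.
Read 'a': {T} → {U, V}.
Read 'a': {U, V} → {T, V}.
Read 'a': {T, V} → {T, U, V}.
That set has 3 states.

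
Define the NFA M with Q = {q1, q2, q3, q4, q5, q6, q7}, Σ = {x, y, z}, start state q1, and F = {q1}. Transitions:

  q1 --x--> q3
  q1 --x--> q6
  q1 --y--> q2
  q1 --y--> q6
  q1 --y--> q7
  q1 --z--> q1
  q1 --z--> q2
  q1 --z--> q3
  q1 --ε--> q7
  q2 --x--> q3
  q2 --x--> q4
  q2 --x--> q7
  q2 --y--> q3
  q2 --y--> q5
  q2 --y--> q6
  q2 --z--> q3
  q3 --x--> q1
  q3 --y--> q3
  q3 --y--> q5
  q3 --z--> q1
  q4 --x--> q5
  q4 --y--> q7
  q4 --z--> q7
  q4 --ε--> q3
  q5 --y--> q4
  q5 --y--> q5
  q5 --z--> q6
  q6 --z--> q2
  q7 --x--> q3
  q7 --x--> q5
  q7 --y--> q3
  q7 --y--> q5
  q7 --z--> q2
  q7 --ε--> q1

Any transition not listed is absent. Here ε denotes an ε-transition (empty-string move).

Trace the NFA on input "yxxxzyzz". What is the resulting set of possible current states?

Start: ε-closure({q1}) = {q1, q7}.
Read 'y': q1→{q2, q6, q7}, q7→{q3, q5}; union {q2, q3, q5, q6, q7}; ε-closure = {q1, q2, q3, q5, q6, q7}.
Read 'x': q1→{q3, q6}, q2→{q3, q4, q7}, q3→{q1}, q5→∅, q6→∅, q7→{q3, q5}; now {q1, q3, q4, q5, q6, q7}.
Read 'x': q1→{q3, q6}, q3→{q1}, q4→{q5}, q5→∅, q6→∅, q7→{q3, q5}; union {q1, q3, q5, q6}; ε-closure = {q1, q3, q5, q6, q7}.
Read 'x': q1→{q3, q6}, q3→{q1}, q5→∅, q6→∅, q7→{q3, q5}; union {q1, q3, q5, q6}; ε-closure = {q1, q3, q5, q6, q7}.
Read 'z': q1→{q1, q2, q3}, q3→{q1}, q5→{q6}, q6→{q2}, q7→{q2}; union {q1, q2, q3, q6}; ε-closure = {q1, q2, q3, q6, q7}.
Read 'y': q1→{q2, q6, q7}, q2→{q3, q5, q6}, q3→{q3, q5}, q6→∅, q7→{q3, q5}; union {q2, q3, q5, q6, q7}; ε-closure = {q1, q2, q3, q5, q6, q7}.
Read 'z': q1→{q1, q2, q3}, q2→{q3}, q3→{q1}, q5→{q6}, q6→{q2}, q7→{q2}; union {q1, q2, q3, q6}; ε-closure = {q1, q2, q3, q6, q7}.
Read 'z': q1→{q1, q2, q3}, q2→{q3}, q3→{q1}, q6→{q2}, q7→{q2}; union {q1, q2, q3}; ε-closure = {q1, q2, q3, q7}.

{q1, q2, q3, q7}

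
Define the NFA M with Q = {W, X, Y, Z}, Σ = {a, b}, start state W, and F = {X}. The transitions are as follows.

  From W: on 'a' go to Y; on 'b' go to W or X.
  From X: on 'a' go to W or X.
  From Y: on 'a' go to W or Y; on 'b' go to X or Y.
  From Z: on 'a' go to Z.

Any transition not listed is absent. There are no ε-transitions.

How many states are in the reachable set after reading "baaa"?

3

Start in {W}.
Read 'b': W→{W, X}; now {W, X}.
Read 'a': W→{Y}, X→{W, X}; now {W, X, Y}.
Read 'a': W→{Y}, X→{W, X}, Y→{W, Y}; now {W, X, Y}.
Read 'a': W→{Y}, X→{W, X}, Y→{W, Y}; now {W, X, Y}.
That set has 3 states.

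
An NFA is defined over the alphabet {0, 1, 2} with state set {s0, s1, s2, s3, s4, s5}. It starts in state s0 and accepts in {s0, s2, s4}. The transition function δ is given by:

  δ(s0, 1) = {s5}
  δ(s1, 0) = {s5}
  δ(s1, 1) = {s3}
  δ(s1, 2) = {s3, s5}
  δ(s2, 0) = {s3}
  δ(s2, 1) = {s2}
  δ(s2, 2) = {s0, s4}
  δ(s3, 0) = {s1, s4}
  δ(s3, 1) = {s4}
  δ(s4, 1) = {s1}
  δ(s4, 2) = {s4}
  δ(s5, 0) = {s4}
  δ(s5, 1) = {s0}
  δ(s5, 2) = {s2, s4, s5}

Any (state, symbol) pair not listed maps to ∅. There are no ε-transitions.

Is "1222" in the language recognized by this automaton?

Start in {s0}.
Read '1': {s0} → {s5}.
Read '2': {s5} → {s2, s4, s5}.
Read '2': {s2, s4, s5} → {s0, s2, s4, s5}.
Read '2': {s0, s2, s4, s5} → {s0, s2, s4, s5}.
The final set {s0, s2, s4, s5} contains the accepting states s0, s2, s4.

Yes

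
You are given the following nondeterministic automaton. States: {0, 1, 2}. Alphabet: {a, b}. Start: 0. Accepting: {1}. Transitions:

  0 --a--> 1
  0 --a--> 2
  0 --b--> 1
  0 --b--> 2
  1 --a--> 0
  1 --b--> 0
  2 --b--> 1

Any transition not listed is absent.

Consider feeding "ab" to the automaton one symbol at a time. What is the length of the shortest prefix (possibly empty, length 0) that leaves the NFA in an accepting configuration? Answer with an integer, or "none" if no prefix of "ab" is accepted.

1

Start in {0}.
Read 'a': 0→{1, 2}; now {1, 2}.
None of the earlier sets intersect F, but {1, 2} does.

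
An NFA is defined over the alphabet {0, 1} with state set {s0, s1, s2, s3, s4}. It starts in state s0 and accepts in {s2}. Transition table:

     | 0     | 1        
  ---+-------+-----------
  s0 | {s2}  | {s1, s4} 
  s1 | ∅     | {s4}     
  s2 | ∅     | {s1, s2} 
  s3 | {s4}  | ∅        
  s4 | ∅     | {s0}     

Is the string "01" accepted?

Start in {s0}.
Read '0': {s0} → {s2}.
Read '1': {s2} → {s1, s2}.
The final set {s1, s2} contains the accepting state s2.

Yes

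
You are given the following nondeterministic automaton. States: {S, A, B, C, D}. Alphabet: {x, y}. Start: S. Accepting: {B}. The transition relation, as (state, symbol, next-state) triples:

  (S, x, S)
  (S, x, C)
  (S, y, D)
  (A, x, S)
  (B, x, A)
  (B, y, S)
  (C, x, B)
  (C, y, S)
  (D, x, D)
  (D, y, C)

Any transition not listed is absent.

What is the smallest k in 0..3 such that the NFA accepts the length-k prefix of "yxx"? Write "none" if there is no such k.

none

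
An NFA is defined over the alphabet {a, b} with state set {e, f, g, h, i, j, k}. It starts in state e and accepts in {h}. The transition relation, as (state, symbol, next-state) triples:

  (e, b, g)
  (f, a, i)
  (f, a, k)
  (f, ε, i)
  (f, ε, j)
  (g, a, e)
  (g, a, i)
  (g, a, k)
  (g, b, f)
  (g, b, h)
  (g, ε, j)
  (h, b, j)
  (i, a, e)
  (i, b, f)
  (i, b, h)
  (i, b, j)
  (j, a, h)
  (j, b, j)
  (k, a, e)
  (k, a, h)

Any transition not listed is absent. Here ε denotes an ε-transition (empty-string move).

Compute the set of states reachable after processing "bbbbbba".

{e, h, i, k}

Start in {e}.
Read 'b': {e} → {g, j}.
Read 'b': {g, j} → {f, h, i, j}.
Read 'b': {f, h, i, j} → {f, h, i, j}.
Read 'b': {f, h, i, j} → {f, h, i, j}.
Read 'b': {f, h, i, j} → {f, h, i, j}.
Read 'b': {f, h, i, j} → {f, h, i, j}.
Read 'a': {f, h, i, j} → {e, h, i, k}.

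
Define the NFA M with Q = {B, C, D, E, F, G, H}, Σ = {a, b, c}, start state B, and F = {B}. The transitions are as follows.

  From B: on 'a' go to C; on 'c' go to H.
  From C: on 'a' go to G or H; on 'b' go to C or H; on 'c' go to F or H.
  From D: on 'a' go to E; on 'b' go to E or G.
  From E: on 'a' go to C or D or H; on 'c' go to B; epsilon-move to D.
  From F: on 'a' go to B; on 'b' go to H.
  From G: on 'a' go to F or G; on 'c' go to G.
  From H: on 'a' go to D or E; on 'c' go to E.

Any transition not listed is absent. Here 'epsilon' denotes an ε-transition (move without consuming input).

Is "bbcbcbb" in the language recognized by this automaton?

No

Start in {B}.
Read 'b': B→∅; now ∅.
The set is empty and remains empty for the remaining 6 symbols.
The final set ∅ contains no accepting state.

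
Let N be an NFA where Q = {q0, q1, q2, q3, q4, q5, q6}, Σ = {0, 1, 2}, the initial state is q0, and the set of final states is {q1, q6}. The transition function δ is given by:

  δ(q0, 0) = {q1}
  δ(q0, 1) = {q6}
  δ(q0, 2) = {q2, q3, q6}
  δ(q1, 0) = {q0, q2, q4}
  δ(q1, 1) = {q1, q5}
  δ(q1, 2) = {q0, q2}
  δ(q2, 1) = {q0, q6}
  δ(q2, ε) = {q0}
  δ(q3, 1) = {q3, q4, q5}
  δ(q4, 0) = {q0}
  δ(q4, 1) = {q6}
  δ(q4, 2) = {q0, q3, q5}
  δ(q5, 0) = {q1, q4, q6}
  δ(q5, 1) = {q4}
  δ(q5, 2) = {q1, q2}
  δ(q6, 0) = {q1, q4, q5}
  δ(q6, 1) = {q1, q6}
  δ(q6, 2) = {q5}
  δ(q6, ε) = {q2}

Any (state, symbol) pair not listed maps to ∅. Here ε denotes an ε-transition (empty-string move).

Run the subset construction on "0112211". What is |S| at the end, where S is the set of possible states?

Start in {q0}.
Read '0': {q0} → {q1}.
Read '1': {q1} → {q1, q5}.
Read '1': {q1, q5} → {q1, q4, q5}.
Read '2': {q1, q4, q5} → {q0, q1, q2, q3, q5}.
Read '2': {q0, q1, q2, q3, q5} → {q0, q1, q2, q3, q6}.
Read '1': {q0, q1, q2, q3, q6} → {q0, q1, q2, q3, q4, q5, q6}.
Read '1': {q0, q1, q2, q3, q4, q5, q6} → {q0, q1, q2, q3, q4, q5, q6}.
That set has 7 states.

7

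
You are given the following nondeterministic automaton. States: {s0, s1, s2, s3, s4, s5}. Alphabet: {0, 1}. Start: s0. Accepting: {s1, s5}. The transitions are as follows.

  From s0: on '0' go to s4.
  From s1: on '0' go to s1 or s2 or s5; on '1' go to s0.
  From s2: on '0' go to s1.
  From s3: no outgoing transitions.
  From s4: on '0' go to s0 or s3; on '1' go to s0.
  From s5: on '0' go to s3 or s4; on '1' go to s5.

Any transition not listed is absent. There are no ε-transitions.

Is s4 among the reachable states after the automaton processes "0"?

Yes

Start in {s0}.
Read '0': s0→{s4}; now {s4}.
State s4 is in {s4}.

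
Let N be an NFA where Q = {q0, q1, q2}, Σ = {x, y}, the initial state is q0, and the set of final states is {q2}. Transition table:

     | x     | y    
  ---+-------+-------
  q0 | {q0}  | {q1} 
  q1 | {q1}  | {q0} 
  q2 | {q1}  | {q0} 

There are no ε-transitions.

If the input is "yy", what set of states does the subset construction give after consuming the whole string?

Start in {q0}.
Read 'y': q0→{q1}; now {q1}.
Read 'y': q1→{q0}; now {q0}.

{q0}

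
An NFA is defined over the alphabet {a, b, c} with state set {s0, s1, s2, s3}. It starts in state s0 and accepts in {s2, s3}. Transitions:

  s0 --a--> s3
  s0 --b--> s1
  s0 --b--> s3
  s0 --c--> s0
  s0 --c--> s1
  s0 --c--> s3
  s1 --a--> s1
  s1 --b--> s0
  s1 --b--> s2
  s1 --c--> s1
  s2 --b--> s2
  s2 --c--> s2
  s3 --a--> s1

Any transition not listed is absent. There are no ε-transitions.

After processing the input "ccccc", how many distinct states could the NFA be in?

3

Start in {s0}.
Read 'c': {s0} → {s0, s1, s3}.
Read 'c': {s0, s1, s3} → {s0, s1, s3}.
Read 'c': {s0, s1, s3} → {s0, s1, s3}.
Read 'c': {s0, s1, s3} → {s0, s1, s3}.
Read 'c': {s0, s1, s3} → {s0, s1, s3}.
That set has 3 states.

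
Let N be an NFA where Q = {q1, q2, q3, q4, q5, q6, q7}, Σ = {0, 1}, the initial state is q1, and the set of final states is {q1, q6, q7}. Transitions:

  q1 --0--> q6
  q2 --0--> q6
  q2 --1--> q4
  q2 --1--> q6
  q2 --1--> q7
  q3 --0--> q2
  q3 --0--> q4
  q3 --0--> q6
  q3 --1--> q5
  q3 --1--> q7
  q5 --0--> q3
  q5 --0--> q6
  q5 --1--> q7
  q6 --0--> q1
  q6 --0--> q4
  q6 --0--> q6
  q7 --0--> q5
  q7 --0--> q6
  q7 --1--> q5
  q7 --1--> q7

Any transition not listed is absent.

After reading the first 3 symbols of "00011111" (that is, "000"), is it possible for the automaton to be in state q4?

Yes

Start in {q1}.
Read '0': q1→{q6}; now {q6}.
Read '0': q6→{q1, q4, q6}; now {q1, q4, q6}.
Read '0': q1→{q6}, q4→∅, q6→{q1, q4, q6}; now {q1, q4, q6}.
State q4 is in {q1, q4, q6}.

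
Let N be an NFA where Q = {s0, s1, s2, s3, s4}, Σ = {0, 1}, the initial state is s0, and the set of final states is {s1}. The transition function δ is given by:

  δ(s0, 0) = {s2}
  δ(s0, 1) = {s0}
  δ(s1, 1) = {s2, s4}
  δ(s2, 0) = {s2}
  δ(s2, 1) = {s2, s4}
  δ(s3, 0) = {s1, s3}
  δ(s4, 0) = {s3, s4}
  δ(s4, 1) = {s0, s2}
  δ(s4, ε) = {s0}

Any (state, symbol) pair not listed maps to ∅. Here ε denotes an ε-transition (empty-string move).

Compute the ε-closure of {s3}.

{s3}

Begin with {s3}.
No ε-moves leave this set, so the closure equals the set itself.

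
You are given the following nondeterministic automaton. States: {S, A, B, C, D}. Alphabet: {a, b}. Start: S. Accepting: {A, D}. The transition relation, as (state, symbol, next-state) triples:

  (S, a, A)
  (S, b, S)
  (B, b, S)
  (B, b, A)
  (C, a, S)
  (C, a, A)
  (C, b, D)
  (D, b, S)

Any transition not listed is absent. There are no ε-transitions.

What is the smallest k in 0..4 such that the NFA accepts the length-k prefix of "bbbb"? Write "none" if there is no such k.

none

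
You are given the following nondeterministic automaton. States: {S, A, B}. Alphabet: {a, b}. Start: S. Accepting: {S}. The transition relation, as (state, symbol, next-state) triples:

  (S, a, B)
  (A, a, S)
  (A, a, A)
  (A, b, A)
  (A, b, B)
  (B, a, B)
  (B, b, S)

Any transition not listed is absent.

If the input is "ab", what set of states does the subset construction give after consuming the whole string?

{S}

Start in {S}.
Read 'a': S→{B}; now {B}.
Read 'b': B→{S}; now {S}.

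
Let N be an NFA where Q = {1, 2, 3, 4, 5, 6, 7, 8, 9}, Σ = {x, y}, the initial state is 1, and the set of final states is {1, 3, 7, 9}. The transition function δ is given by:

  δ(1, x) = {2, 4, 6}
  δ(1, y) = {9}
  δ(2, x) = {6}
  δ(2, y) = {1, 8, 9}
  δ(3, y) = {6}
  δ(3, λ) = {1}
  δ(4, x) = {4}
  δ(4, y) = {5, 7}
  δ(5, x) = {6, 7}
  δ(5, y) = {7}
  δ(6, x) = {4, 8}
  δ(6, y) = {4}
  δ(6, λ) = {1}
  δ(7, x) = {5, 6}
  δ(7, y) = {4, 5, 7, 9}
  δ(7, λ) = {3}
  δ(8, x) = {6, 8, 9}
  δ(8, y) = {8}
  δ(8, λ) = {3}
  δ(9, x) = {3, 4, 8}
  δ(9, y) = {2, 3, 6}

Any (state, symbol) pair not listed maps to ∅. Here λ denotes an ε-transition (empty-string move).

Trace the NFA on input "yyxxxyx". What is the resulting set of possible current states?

{1, 2, 3, 4, 5, 6, 7, 8, 9}

Start in {1}.
Read 'y': {1} → {9}.
Read 'y': {9} → {1, 2, 3, 6}.
Read 'x': {1, 2, 3, 6} → {1, 2, 3, 4, 6, 8}.
Read 'x': {1, 2, 3, 4, 6, 8} → {1, 2, 3, 4, 6, 8, 9}.
Read 'x': {1, 2, 3, 4, 6, 8, 9} → {1, 2, 3, 4, 6, 8, 9}.
Read 'y': {1, 2, 3, 4, 6, 8, 9} → {1, 2, 3, 4, 5, 6, 7, 8, 9}.
Read 'x': {1, 2, 3, 4, 5, 6, 7, 8, 9} → {1, 2, 3, 4, 5, 6, 7, 8, 9}.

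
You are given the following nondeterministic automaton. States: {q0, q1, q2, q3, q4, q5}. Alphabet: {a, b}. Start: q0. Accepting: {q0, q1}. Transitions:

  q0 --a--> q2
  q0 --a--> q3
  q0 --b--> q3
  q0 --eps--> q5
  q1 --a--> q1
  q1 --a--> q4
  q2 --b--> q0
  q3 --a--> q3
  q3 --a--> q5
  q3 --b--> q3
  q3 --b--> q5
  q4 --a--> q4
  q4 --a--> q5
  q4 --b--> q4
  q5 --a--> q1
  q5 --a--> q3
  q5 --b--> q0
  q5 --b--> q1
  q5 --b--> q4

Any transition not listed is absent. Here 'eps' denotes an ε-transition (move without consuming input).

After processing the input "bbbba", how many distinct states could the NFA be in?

Start: ε-closure({q0}) = {q0, q5}.
Read 'b': q0→{q3}, q5→{q0, q1, q4}; union {q0, q1, q3, q4}; ε-closure = {q0, q1, q3, q4, q5}.
Read 'b': q0→{q3}, q1→∅, q3→{q3, q5}, q4→{q4}, q5→{q0, q1, q4}; now {q0, q1, q3, q4, q5}.
Read 'b': q0→{q3}, q1→∅, q3→{q3, q5}, q4→{q4}, q5→{q0, q1, q4}; now {q0, q1, q3, q4, q5}.
Read 'b': q0→{q3}, q1→∅, q3→{q3, q5}, q4→{q4}, q5→{q0, q1, q4}; now {q0, q1, q3, q4, q5}.
Read 'a': q0→{q2, q3}, q1→{q1, q4}, q3→{q3, q5}, q4→{q4, q5}, q5→{q1, q3}; now {q1, q2, q3, q4, q5}.
That set has 5 states.

5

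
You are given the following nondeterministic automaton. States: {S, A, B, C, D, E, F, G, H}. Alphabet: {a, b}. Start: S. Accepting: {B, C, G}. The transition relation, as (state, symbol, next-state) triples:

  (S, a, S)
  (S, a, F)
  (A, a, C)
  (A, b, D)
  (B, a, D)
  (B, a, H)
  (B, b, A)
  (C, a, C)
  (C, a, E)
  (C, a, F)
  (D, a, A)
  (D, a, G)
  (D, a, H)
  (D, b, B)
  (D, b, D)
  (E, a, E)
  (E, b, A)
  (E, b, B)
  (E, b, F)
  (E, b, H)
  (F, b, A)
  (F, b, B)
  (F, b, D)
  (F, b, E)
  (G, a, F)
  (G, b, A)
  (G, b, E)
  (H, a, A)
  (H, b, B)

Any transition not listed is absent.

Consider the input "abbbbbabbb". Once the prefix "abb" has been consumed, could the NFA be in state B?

Yes

Start in {S}.
Read 'a': S→{S, F}; now {S, F}.
Read 'b': S→∅, F→{A, B, D, E}; now {A, B, D, E}.
Read 'b': A→{D}, B→{A}, D→{B, D}, E→{A, B, F, H}; now {A, B, D, F, H}.
State B is in {A, B, D, F, H}.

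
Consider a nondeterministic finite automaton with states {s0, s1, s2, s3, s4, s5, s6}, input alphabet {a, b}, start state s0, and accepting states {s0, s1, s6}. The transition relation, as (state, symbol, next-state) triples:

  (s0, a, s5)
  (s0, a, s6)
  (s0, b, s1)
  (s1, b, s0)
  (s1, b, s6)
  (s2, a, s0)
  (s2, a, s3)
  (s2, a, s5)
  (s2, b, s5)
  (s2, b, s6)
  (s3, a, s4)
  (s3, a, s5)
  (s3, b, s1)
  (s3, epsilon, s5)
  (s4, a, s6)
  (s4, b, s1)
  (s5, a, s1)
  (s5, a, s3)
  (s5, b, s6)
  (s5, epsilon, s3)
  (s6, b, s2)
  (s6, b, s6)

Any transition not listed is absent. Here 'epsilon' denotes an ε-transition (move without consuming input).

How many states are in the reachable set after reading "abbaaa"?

Start in {s0}.
Read 'a': {s0} → {s3, s5, s6}.
Read 'b': {s3, s5, s6} → {s1, s2, s6}.
Read 'b': {s1, s2, s6} → {s0, s2, s3, s5, s6}.
Read 'a': {s0, s2, s3, s5, s6} → {s0, s1, s3, s4, s5, s6}.
Read 'a': {s0, s1, s3, s4, s5, s6} → {s1, s3, s4, s5, s6}.
Read 'a': {s1, s3, s4, s5, s6} → {s1, s3, s4, s5, s6}.
That set has 5 states.

5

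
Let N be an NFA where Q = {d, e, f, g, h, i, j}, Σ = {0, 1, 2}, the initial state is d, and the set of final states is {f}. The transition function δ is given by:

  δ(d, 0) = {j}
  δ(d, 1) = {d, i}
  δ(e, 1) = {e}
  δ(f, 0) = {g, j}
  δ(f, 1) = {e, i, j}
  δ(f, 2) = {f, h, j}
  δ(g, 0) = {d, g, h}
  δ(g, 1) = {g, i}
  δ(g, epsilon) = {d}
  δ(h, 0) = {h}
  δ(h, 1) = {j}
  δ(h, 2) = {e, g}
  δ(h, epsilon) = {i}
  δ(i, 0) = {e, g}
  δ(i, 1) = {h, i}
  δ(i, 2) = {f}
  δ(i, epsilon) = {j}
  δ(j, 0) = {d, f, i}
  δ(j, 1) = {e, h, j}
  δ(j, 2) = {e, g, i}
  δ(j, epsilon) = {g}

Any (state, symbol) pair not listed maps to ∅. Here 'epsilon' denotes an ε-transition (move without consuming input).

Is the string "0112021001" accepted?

Start in {d}.
Read '0': d→{j}; union {j}; ε-closure = {d, g, j}.
Read '1': d→{d, i}, g→{g, i}, j→{e, h, j}; now {d, e, g, h, i, j}.
Read '1': d→{d, i}, e→{e}, g→{g, i}, h→{j}, i→{h, i}, j→{e, h, j}; now {d, e, g, h, i, j}.
Read '2': d→∅, e→∅, g→∅, h→{e, g}, i→{f}, j→{e, g, i}; union {e, f, g, i}; ε-closure = {d, e, f, g, i, j}.
Read '0': d→{j}, e→∅, f→{g, j}, g→{d, g, h}, i→{e, g}, j→{d, f, i}; now {d, e, f, g, h, i, j}.
Read '2': d→∅, e→∅, f→{f, h, j}, g→∅, h→{e, g}, i→{f}, j→{e, g, i}; union {e, f, g, h, i, j}; ε-closure = {d, e, f, g, h, i, j}.
Read '1': d→{d, i}, e→{e}, f→{e, i, j}, g→{g, i}, h→{j}, i→{h, i}, j→{e, h, j}; now {d, e, g, h, i, j}.
Read '0': d→{j}, e→∅, g→{d, g, h}, h→{h}, i→{e, g}, j→{d, f, i}; now {d, e, f, g, h, i, j}.
Read '0': d→{j}, e→∅, f→{g, j}, g→{d, g, h}, h→{h}, i→{e, g}, j→{d, f, i}; now {d, e, f, g, h, i, j}.
Read '1': d→{d, i}, e→{e}, f→{e, i, j}, g→{g, i}, h→{j}, i→{h, i}, j→{e, h, j}; now {d, e, g, h, i, j}.
The final set {d, e, g, h, i, j} contains no accepting state.

No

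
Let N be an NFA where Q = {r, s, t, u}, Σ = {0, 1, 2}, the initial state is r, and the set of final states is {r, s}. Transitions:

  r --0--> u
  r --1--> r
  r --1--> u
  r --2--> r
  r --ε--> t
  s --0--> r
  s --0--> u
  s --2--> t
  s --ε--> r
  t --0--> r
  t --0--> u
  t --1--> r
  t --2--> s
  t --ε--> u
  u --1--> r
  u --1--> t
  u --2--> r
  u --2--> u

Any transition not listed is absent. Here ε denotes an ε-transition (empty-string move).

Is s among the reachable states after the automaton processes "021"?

Start: ε-closure({r}) = {r, t, u}.
Read '0': {r, t, u} → {r, t, u}.
Read '2': {r, t, u} → {r, s, t, u}.
Read '1': {r, s, t, u} → {r, t, u}.
State s is not in {r, t, u}.

No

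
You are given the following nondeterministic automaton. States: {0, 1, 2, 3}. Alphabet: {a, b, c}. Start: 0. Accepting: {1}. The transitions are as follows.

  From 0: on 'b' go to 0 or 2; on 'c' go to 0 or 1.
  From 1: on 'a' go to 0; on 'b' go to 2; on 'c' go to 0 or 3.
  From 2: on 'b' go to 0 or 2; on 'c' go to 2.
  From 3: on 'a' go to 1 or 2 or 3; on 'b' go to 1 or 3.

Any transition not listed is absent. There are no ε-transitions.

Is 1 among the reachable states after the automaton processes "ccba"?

Yes

Start in {0}.
Read 'c': 0→{0, 1}; now {0, 1}.
Read 'c': 0→{0, 1}, 1→{0, 3}; now {0, 1, 3}.
Read 'b': 0→{0, 2}, 1→{2}, 3→{1, 3}; now {0, 1, 2, 3}.
Read 'a': 0→∅, 1→{0}, 2→∅, 3→{1, 2, 3}; now {0, 1, 2, 3}.
State 1 is in {0, 1, 2, 3}.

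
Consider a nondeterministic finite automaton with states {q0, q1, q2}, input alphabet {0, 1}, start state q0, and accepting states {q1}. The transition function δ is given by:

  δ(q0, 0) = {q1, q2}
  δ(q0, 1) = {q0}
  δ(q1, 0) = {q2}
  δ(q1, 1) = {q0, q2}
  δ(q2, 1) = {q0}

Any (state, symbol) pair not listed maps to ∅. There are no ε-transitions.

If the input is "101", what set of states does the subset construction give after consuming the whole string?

{q0, q2}

Start in {q0}.
Read '1': q0→{q0}; now {q0}.
Read '0': q0→{q1, q2}; now {q1, q2}.
Read '1': q1→{q0, q2}, q2→{q0}; now {q0, q2}.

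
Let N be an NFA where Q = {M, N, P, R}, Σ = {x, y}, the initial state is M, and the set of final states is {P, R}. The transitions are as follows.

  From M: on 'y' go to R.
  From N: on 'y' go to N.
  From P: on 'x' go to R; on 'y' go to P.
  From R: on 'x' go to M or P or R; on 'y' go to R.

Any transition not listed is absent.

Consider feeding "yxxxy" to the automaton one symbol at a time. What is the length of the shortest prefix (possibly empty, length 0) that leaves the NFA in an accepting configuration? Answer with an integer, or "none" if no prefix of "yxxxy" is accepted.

1

Start in {M}.
Read 'y': {M} → {R}.
None of the earlier sets intersect F, but {R} does.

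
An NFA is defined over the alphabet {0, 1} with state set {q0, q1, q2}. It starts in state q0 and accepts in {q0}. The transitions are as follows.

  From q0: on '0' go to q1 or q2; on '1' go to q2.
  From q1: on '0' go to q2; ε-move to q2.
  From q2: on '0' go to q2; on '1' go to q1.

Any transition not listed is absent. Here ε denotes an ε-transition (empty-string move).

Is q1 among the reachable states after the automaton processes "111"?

Yes

Start in {q0}.
Read '1': {q0} → {q2}.
Read '1': {q2} → {q1, q2}.
Read '1': {q1, q2} → {q1, q2}.
State q1 is in {q1, q2}.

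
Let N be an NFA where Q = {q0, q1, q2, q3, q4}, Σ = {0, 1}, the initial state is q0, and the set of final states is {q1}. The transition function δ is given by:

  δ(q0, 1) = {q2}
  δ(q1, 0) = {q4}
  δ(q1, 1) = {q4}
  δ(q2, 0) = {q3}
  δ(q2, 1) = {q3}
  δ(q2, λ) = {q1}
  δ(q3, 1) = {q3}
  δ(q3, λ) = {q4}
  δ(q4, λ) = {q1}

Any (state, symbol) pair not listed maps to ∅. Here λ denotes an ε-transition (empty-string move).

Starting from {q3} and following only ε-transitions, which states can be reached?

{q1, q3, q4}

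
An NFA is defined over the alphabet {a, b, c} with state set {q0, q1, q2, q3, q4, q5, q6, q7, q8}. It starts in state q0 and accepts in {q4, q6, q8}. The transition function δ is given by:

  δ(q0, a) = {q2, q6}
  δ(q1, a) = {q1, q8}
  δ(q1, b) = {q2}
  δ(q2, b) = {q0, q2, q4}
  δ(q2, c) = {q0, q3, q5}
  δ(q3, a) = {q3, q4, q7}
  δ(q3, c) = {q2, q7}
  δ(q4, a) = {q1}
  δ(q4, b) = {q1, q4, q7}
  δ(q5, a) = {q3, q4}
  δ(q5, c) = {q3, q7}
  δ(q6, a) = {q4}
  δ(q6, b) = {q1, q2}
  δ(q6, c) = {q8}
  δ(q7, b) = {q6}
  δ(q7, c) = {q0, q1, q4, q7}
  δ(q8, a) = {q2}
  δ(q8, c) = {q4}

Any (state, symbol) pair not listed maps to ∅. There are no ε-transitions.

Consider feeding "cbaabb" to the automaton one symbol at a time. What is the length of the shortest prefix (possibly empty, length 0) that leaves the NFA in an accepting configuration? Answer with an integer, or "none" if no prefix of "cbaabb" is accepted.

none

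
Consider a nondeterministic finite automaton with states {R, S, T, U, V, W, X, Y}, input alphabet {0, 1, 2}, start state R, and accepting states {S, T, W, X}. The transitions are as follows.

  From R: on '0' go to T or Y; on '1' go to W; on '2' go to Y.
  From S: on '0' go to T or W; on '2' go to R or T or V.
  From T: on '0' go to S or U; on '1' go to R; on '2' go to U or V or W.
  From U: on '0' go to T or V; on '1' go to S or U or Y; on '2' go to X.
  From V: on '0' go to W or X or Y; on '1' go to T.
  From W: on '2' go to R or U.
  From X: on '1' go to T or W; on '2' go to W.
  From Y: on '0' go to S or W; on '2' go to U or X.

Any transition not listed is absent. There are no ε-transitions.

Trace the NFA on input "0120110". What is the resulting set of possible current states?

∅

Start in {R}.
Read '0': R→{T, Y}; now {T, Y}.
Read '1': T→{R}, Y→∅; now {R}.
Read '2': R→{Y}; now {Y}.
Read '0': Y→{S, W}; now {S, W}.
Read '1': S→∅, W→∅; now ∅.
The set is empty and remains empty for the remaining 2 symbols.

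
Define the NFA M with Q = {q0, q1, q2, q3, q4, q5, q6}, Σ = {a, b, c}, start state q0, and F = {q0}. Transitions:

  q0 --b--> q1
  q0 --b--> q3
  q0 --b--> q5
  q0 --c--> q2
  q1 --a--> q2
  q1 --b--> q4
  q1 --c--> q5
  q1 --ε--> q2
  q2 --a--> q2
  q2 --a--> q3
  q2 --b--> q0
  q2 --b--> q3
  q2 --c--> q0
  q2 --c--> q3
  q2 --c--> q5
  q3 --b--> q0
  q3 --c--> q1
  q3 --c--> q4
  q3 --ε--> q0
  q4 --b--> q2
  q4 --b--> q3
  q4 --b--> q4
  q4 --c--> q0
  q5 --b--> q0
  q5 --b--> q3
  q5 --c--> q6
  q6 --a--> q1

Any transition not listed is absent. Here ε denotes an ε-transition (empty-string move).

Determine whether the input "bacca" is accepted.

Yes

Start in {q0}.
Read 'b': {q0} → {q0, q1, q2, q3, q5}.
Read 'a': {q0, q1, q2, q3, q5} → {q0, q2, q3}.
Read 'c': {q0, q2, q3} → {q0, q1, q2, q3, q4, q5}.
Read 'c': {q0, q1, q2, q3, q4, q5} → {q0, q1, q2, q3, q4, q5, q6}.
Read 'a': {q0, q1, q2, q3, q4, q5, q6} → {q0, q1, q2, q3}.
The final set {q0, q1, q2, q3} contains the accepting state q0.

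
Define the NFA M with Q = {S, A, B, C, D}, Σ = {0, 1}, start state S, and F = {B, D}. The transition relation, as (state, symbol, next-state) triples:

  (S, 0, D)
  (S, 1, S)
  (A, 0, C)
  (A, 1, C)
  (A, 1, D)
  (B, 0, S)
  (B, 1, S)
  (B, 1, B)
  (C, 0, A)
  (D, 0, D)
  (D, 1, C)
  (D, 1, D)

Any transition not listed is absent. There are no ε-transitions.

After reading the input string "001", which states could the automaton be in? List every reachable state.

{C, D}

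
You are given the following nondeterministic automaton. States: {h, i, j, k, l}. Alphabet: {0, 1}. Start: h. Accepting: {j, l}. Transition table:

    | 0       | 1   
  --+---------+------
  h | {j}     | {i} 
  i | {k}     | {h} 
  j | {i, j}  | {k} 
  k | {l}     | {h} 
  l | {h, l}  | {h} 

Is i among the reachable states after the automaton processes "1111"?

No

Start in {h}.
Read '1': {h} → {i}.
Read '1': {i} → {h}.
Read '1': {h} → {i}.
Read '1': {i} → {h}.
State i is not in {h}.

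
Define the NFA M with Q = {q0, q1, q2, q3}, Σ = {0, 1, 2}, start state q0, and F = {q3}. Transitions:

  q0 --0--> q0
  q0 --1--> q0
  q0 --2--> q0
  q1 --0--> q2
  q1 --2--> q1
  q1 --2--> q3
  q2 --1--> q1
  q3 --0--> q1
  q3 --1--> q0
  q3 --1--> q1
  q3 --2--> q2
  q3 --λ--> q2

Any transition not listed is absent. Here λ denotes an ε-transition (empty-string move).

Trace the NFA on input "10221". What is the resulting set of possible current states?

Start in {q0}.
Read '1': {q0} → {q0}.
Read '0': {q0} → {q0}.
Read '2': {q0} → {q0}.
Read '2': {q0} → {q0}.
Read '1': {q0} → {q0}.

{q0}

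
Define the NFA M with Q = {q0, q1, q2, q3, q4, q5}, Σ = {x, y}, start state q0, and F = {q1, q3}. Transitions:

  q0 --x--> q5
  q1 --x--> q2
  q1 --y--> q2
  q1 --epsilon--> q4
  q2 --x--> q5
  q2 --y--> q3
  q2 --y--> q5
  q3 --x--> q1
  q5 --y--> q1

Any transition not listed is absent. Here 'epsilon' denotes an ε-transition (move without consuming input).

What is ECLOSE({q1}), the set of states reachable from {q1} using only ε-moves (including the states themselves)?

{q1, q4}

Begin with {q1}.
ε-move q1 → q4; add q4.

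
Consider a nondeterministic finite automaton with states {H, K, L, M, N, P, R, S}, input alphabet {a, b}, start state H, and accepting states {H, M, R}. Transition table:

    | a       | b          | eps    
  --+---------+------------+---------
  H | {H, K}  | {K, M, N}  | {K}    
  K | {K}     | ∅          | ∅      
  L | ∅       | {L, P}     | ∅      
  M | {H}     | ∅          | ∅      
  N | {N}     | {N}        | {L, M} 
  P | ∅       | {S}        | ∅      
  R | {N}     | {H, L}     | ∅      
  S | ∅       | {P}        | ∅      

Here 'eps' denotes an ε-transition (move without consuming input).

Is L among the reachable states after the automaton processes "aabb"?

Yes

Start: ε-closure({H}) = {H, K}.
Read 'a': {H, K} → {H, K}.
Read 'a': {H, K} → {H, K}.
Read 'b': {H, K} → {K, L, M, N}.
Read 'b': {K, L, M, N} → {L, M, N, P}.
State L is in {L, M, N, P}.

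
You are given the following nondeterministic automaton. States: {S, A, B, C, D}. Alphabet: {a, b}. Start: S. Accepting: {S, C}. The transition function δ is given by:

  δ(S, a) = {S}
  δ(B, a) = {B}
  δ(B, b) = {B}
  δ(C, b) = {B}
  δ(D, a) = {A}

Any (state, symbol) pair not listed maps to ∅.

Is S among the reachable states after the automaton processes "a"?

Yes

Start in {S}.
Read 'a': {S} → {S}.
State S is in {S}.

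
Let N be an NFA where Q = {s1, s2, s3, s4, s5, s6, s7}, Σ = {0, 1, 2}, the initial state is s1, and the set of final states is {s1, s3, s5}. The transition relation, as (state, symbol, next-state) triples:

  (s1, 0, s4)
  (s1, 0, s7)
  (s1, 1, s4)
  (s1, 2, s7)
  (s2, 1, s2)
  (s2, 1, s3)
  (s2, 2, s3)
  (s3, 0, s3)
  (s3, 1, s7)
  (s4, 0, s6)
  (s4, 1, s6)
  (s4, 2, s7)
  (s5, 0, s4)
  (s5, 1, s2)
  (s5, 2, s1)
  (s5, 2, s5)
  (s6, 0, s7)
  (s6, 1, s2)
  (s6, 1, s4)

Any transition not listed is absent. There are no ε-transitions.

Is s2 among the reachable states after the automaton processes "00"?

No

Start in {s1}.
Read '0': s1→{s4, s7}; now {s4, s7}.
Read '0': s4→{s6}, s7→∅; now {s6}.
State s2 is not in {s6}.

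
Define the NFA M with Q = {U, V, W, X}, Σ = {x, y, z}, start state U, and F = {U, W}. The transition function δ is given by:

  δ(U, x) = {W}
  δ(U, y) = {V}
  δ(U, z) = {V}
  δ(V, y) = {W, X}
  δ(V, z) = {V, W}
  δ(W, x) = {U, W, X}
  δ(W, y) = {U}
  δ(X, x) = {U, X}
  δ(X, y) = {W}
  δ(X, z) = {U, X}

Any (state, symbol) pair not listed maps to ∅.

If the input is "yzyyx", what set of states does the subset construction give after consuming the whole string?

{U, W, X}

Start in {U}.
Read 'y': U→{V}; now {V}.
Read 'z': V→{V, W}; now {V, W}.
Read 'y': V→{W, X}, W→{U}; now {U, W, X}.
Read 'y': U→{V}, W→{U}, X→{W}; now {U, V, W}.
Read 'x': U→{W}, V→∅, W→{U, W, X}; now {U, W, X}.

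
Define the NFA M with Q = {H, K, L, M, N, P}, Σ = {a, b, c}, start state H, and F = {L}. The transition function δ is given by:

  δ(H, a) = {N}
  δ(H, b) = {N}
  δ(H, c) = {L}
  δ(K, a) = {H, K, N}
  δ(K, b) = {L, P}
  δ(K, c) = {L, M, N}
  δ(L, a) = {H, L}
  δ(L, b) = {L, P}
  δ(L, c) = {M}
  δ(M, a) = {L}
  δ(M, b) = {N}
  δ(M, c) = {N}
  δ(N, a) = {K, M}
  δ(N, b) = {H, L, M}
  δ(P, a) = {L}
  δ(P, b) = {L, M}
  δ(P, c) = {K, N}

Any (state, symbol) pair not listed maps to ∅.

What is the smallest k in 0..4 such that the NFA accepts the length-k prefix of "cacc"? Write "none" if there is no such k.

1

Start in {H}.
Read 'c': {H} → {L}.
None of the earlier sets intersect F, but {L} does.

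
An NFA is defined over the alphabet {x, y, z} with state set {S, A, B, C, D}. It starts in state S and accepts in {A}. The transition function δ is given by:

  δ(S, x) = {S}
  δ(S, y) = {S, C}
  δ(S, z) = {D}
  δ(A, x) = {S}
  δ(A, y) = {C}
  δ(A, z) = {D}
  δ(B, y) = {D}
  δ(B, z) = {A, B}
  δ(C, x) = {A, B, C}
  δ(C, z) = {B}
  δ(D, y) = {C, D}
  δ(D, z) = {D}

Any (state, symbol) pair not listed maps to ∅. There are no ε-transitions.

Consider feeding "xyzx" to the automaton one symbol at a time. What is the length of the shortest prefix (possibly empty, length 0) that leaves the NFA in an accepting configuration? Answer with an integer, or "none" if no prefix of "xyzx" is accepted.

Start in {S}.
Read 'x': S→{S}; now {S}.
Read 'y': S→{S, C}; now {S, C}.
Read 'z': S→{D}, C→{B}; now {B, D}.
Read 'x': B→∅, D→∅; now ∅.
No reachable set along the way intersects F.

none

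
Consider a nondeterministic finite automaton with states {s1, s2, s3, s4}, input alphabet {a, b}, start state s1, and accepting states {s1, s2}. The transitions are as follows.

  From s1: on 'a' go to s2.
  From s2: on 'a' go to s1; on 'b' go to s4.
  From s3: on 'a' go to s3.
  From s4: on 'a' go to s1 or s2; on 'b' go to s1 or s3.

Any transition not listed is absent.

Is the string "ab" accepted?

Start in {s1}.
Read 'a': {s1} → {s2}.
Read 'b': {s2} → {s4}.
The final set {s4} contains no accepting state.

No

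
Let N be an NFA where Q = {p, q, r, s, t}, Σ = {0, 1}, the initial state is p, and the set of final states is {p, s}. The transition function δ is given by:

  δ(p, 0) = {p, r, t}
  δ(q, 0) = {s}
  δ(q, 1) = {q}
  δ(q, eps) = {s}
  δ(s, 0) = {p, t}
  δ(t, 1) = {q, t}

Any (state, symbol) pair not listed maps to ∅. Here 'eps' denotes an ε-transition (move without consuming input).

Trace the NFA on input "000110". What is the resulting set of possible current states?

Start in {p}.
Read '0': {p} → {p, r, t}.
Read '0': {p, r, t} → {p, r, t}.
Read '0': {p, r, t} → {p, r, t}.
Read '1': {p, r, t} → {q, s, t}.
Read '1': {q, s, t} → {q, s, t}.
Read '0': {q, s, t} → {p, s, t}.

{p, s, t}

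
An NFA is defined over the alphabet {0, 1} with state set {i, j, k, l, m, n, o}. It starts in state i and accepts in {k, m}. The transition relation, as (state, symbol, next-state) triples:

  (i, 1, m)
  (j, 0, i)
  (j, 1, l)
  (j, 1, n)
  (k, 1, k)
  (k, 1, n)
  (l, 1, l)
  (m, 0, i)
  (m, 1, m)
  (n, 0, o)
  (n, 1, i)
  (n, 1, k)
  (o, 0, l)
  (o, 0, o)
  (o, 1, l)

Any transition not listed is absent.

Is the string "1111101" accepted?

Yes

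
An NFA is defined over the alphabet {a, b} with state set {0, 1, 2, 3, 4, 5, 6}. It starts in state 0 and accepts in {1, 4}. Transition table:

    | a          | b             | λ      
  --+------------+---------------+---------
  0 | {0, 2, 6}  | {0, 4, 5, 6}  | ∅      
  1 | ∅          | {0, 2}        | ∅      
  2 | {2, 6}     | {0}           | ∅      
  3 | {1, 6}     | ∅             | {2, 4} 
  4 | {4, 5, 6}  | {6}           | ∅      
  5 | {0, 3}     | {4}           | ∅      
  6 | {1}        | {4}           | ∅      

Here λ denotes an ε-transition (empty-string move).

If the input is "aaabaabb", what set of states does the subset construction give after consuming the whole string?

{0, 4, 5, 6}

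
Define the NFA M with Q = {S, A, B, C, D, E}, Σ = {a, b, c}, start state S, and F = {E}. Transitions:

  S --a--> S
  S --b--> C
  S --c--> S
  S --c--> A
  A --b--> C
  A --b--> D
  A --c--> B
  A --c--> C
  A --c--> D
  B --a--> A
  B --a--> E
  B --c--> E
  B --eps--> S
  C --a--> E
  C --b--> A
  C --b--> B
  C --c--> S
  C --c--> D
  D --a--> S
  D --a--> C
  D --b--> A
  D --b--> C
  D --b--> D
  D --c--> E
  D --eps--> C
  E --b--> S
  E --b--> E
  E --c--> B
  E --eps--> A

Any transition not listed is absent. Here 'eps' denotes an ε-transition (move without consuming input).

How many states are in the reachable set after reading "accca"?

4

Start in {S}.
Read 'a': {S} → {S}.
Read 'c': {S} → {S, A}.
Read 'c': {S, A} → {S, A, B, C, D}.
Read 'c': {S, A, B, C, D} → {S, A, B, C, D, E}.
Read 'a': {S, A, B, C, D, E} → {S, A, C, E}.
That set has 4 states.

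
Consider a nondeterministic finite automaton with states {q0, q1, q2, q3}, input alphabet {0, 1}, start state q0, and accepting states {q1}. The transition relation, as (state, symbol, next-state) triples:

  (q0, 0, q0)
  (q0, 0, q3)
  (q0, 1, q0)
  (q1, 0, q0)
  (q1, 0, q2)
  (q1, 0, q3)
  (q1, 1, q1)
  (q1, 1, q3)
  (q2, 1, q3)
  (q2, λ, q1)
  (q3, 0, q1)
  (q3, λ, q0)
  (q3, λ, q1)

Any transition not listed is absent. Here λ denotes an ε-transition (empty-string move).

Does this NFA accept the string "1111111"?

No

Start in {q0}.
Read '1': q0→{q0}; now {q0}.
Read '1': q0→{q0}; now {q0}.
Read '1': q0→{q0}; now {q0}.
Read '1': q0→{q0}; now {q0}.
Read '1': q0→{q0}; now {q0}.
Read '1': q0→{q0}; now {q0}.
Read '1': q0→{q0}; now {q0}.
The final set {q0} contains no accepting state.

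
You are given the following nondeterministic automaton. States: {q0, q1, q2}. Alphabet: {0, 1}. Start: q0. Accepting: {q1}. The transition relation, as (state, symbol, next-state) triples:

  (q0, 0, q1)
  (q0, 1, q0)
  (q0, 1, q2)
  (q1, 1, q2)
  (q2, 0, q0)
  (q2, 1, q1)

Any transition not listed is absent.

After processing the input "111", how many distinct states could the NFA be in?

3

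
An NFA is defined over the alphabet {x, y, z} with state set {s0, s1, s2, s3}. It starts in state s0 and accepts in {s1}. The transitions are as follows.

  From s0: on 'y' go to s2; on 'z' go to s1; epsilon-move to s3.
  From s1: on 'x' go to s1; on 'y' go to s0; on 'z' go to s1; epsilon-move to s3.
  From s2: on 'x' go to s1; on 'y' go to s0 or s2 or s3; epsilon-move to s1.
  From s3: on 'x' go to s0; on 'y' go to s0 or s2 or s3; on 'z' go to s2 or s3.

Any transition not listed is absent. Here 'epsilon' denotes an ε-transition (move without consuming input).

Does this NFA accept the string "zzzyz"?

Start: ε-closure({s0}) = {s0, s3}.
Read 'z': {s0, s3} → {s1, s2, s3}.
Read 'z': {s1, s2, s3} → {s1, s2, s3}.
Read 'z': {s1, s2, s3} → {s1, s2, s3}.
Read 'y': {s1, s2, s3} → {s0, s1, s2, s3}.
Read 'z': {s0, s1, s2, s3} → {s1, s2, s3}.
The final set {s1, s2, s3} contains the accepting state s1.

Yes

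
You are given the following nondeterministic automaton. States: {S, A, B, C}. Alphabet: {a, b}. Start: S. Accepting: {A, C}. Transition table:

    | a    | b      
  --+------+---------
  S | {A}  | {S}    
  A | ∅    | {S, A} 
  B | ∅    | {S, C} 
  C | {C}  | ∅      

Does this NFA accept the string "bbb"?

Start in {S}.
Read 'b': {S} → {S}.
Read 'b': {S} → {S}.
Read 'b': {S} → {S}.
The final set {S} contains no accepting state.

No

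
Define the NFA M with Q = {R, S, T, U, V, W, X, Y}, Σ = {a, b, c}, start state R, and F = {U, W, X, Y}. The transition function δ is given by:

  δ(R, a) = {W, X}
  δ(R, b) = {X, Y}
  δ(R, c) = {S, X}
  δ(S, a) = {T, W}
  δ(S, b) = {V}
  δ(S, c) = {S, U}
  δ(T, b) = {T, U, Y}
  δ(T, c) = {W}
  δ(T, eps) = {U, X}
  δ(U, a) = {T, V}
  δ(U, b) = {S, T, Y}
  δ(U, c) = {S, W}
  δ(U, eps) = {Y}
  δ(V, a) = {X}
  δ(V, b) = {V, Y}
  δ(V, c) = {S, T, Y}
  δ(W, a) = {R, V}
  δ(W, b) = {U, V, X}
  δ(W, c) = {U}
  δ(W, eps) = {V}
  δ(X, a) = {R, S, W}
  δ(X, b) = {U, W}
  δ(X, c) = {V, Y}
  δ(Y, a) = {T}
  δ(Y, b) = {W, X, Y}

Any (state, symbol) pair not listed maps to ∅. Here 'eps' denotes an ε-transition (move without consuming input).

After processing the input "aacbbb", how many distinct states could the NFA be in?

Start in {R}.
Read 'a': {R} → {V, W, X}.
Read 'a': {V, W, X} → {R, S, V, W, X}.
Read 'c': {R, S, V, W, X} → {S, T, U, V, X, Y}.
Read 'b': {S, T, U, V, X, Y} → {S, T, U, V, W, X, Y}.
Read 'b': {S, T, U, V, W, X, Y} → {S, T, U, V, W, X, Y}.
Read 'b': {S, T, U, V, W, X, Y} → {S, T, U, V, W, X, Y}.
That set has 7 states.

7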